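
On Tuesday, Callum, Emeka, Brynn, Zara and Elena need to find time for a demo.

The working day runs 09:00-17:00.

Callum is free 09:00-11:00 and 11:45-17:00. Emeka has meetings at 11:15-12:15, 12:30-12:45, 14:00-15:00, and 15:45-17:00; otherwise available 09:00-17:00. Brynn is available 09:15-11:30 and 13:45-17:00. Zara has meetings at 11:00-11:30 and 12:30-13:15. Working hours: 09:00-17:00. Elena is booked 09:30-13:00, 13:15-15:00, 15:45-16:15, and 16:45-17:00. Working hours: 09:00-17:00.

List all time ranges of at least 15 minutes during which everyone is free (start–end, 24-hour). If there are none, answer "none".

09:15–09:30, 15:00–15:45

Emeka free within 09:00–17:00: 09:00–11:15, 12:15–12:30, 12:45–14:00, 15:00–15:45.
Zara free within 09:00–17:00: 09:00–11:00, 11:30–12:30, 13:15–17:00.
Elena free within 09:00–17:00: 09:00–09:30, 13:00–13:15, 15:00–15:45, 16:15–16:45.
Callum ∩ Emeka: 09:00–11:00, 12:15–12:30, 12:45–14:00, 15:00–15:45.
Callum ∩ Emeka ∩ Brynn: 09:15–11:00, 13:45–14:00, 15:00–15:45.
Callum ∩ Emeka ∩ Brynn ∩ Zara: 09:15–11:00, 13:45–14:00, 15:00–15:45.
Callum ∩ Emeka ∩ Brynn ∩ Zara ∩ Elena: 09:15–09:30, 15:00–15:45.
Windows ≥ 15 min: 09:15–09:30, 15:00–15:45.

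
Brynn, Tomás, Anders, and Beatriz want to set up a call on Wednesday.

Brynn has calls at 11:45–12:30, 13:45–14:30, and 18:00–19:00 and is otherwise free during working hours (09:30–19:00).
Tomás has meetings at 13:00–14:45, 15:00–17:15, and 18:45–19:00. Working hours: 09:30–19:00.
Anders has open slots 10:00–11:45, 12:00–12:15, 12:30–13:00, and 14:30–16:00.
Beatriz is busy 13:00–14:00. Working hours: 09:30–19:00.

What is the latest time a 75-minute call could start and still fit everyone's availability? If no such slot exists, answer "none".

Brynn free within 09:30–19:00: 09:30–11:45, 12:30–13:45, 14:30–18:00.
Tomás free within 09:30–19:00: 09:30–13:00, 14:45–15:00, 17:15–18:45.
Beatriz free within 09:30–19:00: 09:30–13:00, 14:00–19:00.
Brynn ∩ Tomás: 09:30–11:45, 12:30–13:00, 14:45–15:00, 17:15–18:00.
Brynn ∩ Tomás ∩ Anders: 10:00–11:45, 12:30–13:00, 14:45–15:00.
Brynn ∩ Tomás ∩ Anders ∩ Beatriz: 10:00–11:45, 12:30–13:00, 14:45–15:00.
Windows ≥ 75 min: 10:00–11:45.
Latest start in the last window 10:00–11:45 is 11:45 − 75 min = 10:30.

10:30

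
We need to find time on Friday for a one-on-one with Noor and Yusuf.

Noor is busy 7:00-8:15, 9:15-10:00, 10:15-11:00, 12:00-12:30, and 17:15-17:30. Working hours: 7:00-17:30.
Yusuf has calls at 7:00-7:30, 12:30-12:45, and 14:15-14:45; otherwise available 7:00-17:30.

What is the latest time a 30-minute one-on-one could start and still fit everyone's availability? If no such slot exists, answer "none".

16:45

Noor free within 07:00–17:30: 08:15–09:15, 10:00–10:15, 11:00–12:00, 12:30–17:15.
Yusuf free within 07:00–17:30: 07:30–12:30, 12:45–14:15, 14:45–17:30.
Noor ∩ Yusuf: 08:15–09:15, 10:00–10:15, 11:00–12:00, 12:45–14:15, 14:45–17:15.
Windows ≥ 30 min: 08:15–09:15, 11:00–12:00, 12:45–14:15, 14:45–17:15.
Latest start in the last window 14:45–17:15 is 17:15 − 30 min = 16:45.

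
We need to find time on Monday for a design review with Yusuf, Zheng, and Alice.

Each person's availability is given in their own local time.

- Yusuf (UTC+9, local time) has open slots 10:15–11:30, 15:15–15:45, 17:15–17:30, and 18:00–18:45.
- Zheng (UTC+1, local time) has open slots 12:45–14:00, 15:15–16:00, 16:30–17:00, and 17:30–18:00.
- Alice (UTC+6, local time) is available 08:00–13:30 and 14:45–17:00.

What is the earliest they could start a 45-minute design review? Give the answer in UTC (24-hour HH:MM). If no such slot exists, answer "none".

none

Yusuf → UTC: 01:15–02:30, 06:15–06:45, 08:15–08:30, 09:00–09:45.
Zheng → UTC: 11:45–13:00, 14:15–15:00, 15:30–16:00, 16:30–17:00.
Alice → UTC: 02:00–07:30, 08:45–11:00.
Yusuf ∩ Zheng: (none).
Yusuf ∩ Zheng ∩ Alice: (none).
Windows ≥ 45 min: (none).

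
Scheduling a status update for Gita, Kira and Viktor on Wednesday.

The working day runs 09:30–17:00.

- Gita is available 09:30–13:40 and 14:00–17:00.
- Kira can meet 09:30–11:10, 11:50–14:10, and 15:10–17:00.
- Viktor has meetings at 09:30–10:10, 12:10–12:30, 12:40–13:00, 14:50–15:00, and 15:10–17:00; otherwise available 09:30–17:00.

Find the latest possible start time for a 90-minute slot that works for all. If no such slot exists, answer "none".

none

Viktor free within 09:30–17:00: 10:10–12:10, 12:30–12:40, 13:00–14:50, 15:00–15:10.
Gita ∩ Kira: 09:30–11:10, 11:50–13:40, 14:00–14:10, 15:10–17:00.
Gita ∩ Kira ∩ Viktor: 10:10–11:10, 11:50–12:10, 12:30–12:40, 13:00–13:40, 14:00–14:10.
Windows ≥ 90 min: (none).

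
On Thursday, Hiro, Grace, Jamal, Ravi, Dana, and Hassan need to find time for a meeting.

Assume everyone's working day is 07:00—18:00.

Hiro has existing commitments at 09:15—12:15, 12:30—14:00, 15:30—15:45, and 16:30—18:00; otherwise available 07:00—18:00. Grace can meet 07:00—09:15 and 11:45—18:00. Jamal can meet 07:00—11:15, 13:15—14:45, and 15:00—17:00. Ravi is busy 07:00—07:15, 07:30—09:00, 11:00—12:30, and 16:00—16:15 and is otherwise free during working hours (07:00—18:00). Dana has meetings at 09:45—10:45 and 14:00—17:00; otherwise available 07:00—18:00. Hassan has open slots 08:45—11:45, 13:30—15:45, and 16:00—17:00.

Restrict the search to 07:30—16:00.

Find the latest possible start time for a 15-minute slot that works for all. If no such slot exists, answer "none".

Hiro free within 07:00–18:00: 07:00–09:15, 12:15–12:30, 14:00–15:30, 15:45–16:30.
Ravi free within 07:00–18:00: 07:15–07:30, 09:00–11:00, 12:30–16:00, 16:15–18:00.
Dana free within 07:00–18:00: 07:00–09:45, 10:45–14:00, 17:00–18:00.
Hiro ∩ Grace: 07:00–09:15, 12:15–12:30, 14:00–15:30, 15:45–16:30.
Hiro ∩ Grace ∩ Jamal: 07:00–09:15, 14:00–14:45, 15:00–15:30, 15:45–16:30.
Hiro ∩ Grace ∩ Jamal ∩ Ravi: 07:15–07:30, 09:00–09:15, 14:00–14:45, 15:00–15:30, 15:45–16:00, 16:15–16:30.
Hiro ∩ Grace ∩ Jamal ∩ Ravi ∩ Dana: 07:15–07:30, 09:00–09:15.
Hiro ∩ Grace ∩ Jamal ∩ Ravi ∩ Dana ∩ Hassan: 09:00–09:15.
Restricted to 07:30–16:00: 09:00–09:15.
Windows ≥ 15 min: 09:00–09:15.
Latest start in the last window 09:00–09:15 is 09:15 − 15 min = 09:00.

09:00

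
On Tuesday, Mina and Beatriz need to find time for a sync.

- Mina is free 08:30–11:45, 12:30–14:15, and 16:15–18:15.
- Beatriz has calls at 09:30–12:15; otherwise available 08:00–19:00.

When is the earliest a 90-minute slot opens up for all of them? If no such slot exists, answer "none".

Beatriz free within 08:00–19:00: 08:00–09:30, 12:15–19:00.
Mina ∩ Beatriz: 08:30–09:30, 12:30–14:15, 16:15–18:15.
Windows ≥ 90 min: 12:30–14:15, 16:15–18:15.
Earliest such window starts at 12:30.

12:30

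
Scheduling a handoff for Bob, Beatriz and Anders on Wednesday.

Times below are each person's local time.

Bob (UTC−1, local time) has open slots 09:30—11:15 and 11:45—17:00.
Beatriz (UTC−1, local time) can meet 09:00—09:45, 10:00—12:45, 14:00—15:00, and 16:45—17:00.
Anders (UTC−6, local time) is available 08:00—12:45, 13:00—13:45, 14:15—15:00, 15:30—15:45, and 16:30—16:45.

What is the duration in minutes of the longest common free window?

Bob → UTC: 10:30–12:15, 12:45–18:00.
Beatriz → UTC: 10:00–10:45, 11:00–13:45, 15:00–16:00, 17:45–18:00.
Anders → UTC: 14:00–18:45, 19:00–19:45, 20:15–21:00, 21:30–21:45, 22:30–22:45.
Bob ∩ Beatriz: 10:30–10:45, 11:00–12:15, 12:45–13:45, 15:00–16:00, 17:45–18:00.
Bob ∩ Beatriz ∩ Anders: 15:00–16:00, 17:45–18:00.
Common window lengths: 60, 15 min; longest is 60.

60 minutes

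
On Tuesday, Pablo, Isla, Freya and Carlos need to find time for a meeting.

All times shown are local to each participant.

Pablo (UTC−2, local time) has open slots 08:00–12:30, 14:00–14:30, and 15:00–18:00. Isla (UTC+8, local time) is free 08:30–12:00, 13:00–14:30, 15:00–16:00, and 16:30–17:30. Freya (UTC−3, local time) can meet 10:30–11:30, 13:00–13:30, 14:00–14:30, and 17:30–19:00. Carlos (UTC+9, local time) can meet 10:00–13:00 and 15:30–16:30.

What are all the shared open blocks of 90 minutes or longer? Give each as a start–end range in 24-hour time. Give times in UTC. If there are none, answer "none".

Pablo → UTC: 10:00–14:30, 16:00–16:30, 17:00–20:00.
Isla → UTC: 00:30–04:00, 05:00–06:30, 07:00–08:00, 08:30–09:30.
Freya → UTC: 13:30–14:30, 16:00–16:30, 17:00–17:30, 20:30–22:00.
Carlos → UTC: 01:00–04:00, 06:30–07:30.
Pablo ∩ Isla: (none).
Pablo ∩ Isla ∩ Freya: (none).
Pablo ∩ Isla ∩ Freya ∩ Carlos: (none).
Windows ≥ 90 min: (none).

none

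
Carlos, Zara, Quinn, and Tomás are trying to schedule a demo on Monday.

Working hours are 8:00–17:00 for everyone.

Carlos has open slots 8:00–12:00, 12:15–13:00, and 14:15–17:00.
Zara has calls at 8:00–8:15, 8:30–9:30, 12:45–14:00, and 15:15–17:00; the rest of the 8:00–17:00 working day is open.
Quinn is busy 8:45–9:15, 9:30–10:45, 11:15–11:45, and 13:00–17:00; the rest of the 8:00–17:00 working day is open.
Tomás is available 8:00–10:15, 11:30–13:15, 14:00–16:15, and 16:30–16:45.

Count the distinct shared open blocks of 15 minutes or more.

Zara free within 08:00–17:00: 08:15–08:30, 09:30–12:45, 14:00–15:15.
Quinn free within 08:00–17:00: 08:00–08:45, 09:15–09:30, 10:45–11:15, 11:45–13:00.
Carlos ∩ Zara: 08:15–08:30, 09:30–12:00, 12:15–12:45, 14:15–15:15.
Carlos ∩ Zara ∩ Quinn: 08:15–08:30, 10:45–11:15, 11:45–12:00, 12:15–12:45.
Carlos ∩ Zara ∩ Quinn ∩ Tomás: 08:15–08:30, 11:45–12:00, 12:15–12:45.
Windows ≥ 15 min: 08:15–08:30, 11:45–12:00, 12:15–12:45.
That's 3 windows.

3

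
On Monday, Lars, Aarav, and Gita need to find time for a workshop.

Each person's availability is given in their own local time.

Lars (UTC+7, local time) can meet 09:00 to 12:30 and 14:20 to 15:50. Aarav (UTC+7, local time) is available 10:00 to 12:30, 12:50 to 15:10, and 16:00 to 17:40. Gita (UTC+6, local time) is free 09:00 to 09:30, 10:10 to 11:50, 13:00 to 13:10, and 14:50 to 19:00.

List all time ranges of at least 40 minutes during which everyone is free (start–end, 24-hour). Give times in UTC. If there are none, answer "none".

Lars → UTC: 02:00–05:30, 07:20–08:50.
Aarav → UTC: 03:00–05:30, 05:50–08:10, 09:00–10:40.
Gita → UTC: 03:00–03:30, 04:10–05:50, 07:00–07:10, 08:50–13:00.
Lars ∩ Aarav: 03:00–05:30, 07:20–08:10.
Lars ∩ Aarav ∩ Gita: 03:00–03:30, 04:10–05:30.
Windows ≥ 40 min: 04:10–05:30.

04:10–05:30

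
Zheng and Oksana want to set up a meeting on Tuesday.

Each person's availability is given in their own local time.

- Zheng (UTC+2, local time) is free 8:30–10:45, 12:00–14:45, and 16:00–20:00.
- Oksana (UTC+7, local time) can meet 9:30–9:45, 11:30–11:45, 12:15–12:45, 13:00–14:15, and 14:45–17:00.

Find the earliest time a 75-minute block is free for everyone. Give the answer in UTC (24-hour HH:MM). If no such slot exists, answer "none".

none

Zheng → UTC: 06:30–08:45, 10:00–12:45, 14:00–18:00.
Oksana → UTC: 02:30–02:45, 04:30–04:45, 05:15–05:45, 06:00–07:15, 07:45–10:00.
Zheng ∩ Oksana: 06:30–07:15, 07:45–08:45.
Windows ≥ 75 min: (none).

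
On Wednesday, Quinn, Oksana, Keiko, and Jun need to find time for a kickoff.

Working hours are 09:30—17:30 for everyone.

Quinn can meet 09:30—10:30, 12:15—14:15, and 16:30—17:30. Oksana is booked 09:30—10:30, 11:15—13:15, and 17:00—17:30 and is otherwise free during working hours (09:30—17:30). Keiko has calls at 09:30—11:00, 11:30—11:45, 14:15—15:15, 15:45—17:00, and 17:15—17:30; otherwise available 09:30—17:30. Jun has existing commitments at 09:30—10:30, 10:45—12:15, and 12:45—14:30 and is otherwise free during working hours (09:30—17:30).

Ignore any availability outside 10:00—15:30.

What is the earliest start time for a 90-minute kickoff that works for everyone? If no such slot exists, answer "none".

none

Oksana free within 09:30–17:30: 10:30–11:15, 13:15–17:00.
Keiko free within 09:30–17:30: 11:00–11:30, 11:45–14:15, 15:15–15:45, 17:00–17:15.
Jun free within 09:30–17:30: 10:30–10:45, 12:15–12:45, 14:30–17:30.
Quinn ∩ Oksana: 13:15–14:15, 16:30–17:00.
Quinn ∩ Oksana ∩ Keiko: 13:15–14:15.
Quinn ∩ Oksana ∩ Keiko ∩ Jun: (none).
Restricted to 10:00–15:30: (none).
Windows ≥ 90 min: (none).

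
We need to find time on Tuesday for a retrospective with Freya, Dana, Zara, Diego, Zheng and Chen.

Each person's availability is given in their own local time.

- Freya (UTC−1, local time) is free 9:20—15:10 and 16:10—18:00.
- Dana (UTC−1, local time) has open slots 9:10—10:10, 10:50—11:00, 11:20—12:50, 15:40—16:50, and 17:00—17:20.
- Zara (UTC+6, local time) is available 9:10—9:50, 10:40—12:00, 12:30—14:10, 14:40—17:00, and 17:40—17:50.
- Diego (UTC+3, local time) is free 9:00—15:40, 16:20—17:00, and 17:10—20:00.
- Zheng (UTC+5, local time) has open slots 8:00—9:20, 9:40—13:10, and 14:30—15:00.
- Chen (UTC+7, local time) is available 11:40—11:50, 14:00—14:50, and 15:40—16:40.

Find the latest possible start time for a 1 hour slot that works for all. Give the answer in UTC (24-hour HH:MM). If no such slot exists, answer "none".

Freya → UTC: 10:20–16:10, 17:10–19:00.
Dana → UTC: 10:10–11:10, 11:50–12:00, 12:20–13:50, 16:40–17:50, 18:00–18:20.
Zara → UTC: 03:10–03:50, 04:40–06:00, 06:30–08:10, 08:40–11:00, 11:40–11:50.
Diego → UTC: 06:00–12:40, 13:20–14:00, 14:10–17:00.
Zheng → UTC: 03:00–04:20, 04:40–08:10, 09:30–10:00.
Chen → UTC: 04:40–04:50, 07:00–07:50, 08:40–09:40.
Freya ∩ Dana: 10:20–11:10, 11:50–12:00, 12:20–13:50, 17:10–17:50, 18:00–18:20.
Freya ∩ Dana ∩ Zara: 10:20–11:00.
Freya ∩ Dana ∩ Zara ∩ Diego: 10:20–11:00.
Freya ∩ Dana ∩ Zara ∩ Diego ∩ Zheng: (none).
Freya ∩ Dana ∩ Zara ∩ Diego ∩ Zheng ∩ Chen: (none).
Windows ≥ 60 min: (none).

none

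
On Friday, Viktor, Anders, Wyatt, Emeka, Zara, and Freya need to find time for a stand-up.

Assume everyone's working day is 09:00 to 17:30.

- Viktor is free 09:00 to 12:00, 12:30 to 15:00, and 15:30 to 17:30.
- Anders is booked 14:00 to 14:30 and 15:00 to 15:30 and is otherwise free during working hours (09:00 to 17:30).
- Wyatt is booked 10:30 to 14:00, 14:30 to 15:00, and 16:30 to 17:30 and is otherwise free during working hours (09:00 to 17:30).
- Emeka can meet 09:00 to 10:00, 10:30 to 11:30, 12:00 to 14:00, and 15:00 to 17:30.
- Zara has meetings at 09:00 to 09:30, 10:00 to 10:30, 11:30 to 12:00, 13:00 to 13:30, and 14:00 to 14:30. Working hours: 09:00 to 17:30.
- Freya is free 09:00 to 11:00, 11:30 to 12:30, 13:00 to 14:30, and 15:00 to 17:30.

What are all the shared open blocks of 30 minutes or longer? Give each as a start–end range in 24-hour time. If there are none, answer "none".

Anders free within 09:00–17:30: 09:00–14:00, 14:30–15:00, 15:30–17:30.
Wyatt free within 09:00–17:30: 09:00–10:30, 14:00–14:30, 15:00–16:30.
Zara free within 09:00–17:30: 09:30–10:00, 10:30–11:30, 12:00–13:00, 13:30–14:00, 14:30–17:30.
Viktor ∩ Anders: 09:00–12:00, 12:30–14:00, 14:30–15:00, 15:30–17:30.
Viktor ∩ Anders ∩ Wyatt: 09:00–10:30, 15:30–16:30.
Viktor ∩ Anders ∩ Wyatt ∩ Emeka: 09:00–10:00, 15:30–16:30.
Viktor ∩ Anders ∩ Wyatt ∩ Emeka ∩ Zara: 09:30–10:00, 15:30–16:30.
Viktor ∩ Anders ∩ Wyatt ∩ Emeka ∩ Zara ∩ Freya: 09:30–10:00, 15:30–16:30.
Windows ≥ 30 min: 09:30–10:00, 15:30–16:30.

09:30–10:00, 15:30–16:30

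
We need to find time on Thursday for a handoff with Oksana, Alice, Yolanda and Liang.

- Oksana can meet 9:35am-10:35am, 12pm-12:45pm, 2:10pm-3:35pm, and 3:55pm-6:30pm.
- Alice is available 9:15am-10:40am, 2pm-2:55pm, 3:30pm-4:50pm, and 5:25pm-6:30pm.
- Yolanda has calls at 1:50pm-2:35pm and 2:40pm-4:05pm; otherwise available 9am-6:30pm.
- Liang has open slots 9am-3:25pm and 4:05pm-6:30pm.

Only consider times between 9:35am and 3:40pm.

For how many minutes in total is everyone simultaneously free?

65 minutes

Yolanda free within 09:00–18:30: 09:00–13:50, 14:35–14:40, 16:05–18:30.
Oksana ∩ Alice: 09:35–10:35, 14:10–14:55, 15:30–15:35, 15:55–16:50, 17:25–18:30.
Oksana ∩ Alice ∩ Yolanda: 09:35–10:35, 14:35–14:40, 16:05–16:50, 17:25–18:30.
Oksana ∩ Alice ∩ Yolanda ∩ Liang: 09:35–10:35, 14:35–14:40, 16:05–16:50, 17:25–18:30.
Restricted to 09:35–15:40: 09:35–10:35, 14:35–14:40.
Total common minutes: 60 + 5 = 65.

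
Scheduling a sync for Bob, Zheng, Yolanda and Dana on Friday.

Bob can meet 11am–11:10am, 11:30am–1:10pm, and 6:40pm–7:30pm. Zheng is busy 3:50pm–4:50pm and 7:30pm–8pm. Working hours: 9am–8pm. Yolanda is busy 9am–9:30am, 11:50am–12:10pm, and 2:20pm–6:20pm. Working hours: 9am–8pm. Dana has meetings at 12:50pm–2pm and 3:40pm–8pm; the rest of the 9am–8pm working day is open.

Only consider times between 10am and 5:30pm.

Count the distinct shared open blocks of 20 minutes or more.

Zheng free within 09:00–20:00: 09:00–15:50, 16:50–19:30.
Yolanda free within 09:00–20:00: 09:30–11:50, 12:10–14:20, 18:20–20:00.
Dana free within 09:00–20:00: 09:00–12:50, 14:00–15:40.
Bob ∩ Zheng: 11:00–11:10, 11:30–13:10, 18:40–19:30.
Bob ∩ Zheng ∩ Yolanda: 11:00–11:10, 11:30–11:50, 12:10–13:10, 18:40–19:30.
Bob ∩ Zheng ∩ Yolanda ∩ Dana: 11:00–11:10, 11:30–11:50, 12:10–12:50.
Restricted to 10:00–17:30: 11:00–11:10, 11:30–11:50, 12:10–12:50.
Windows ≥ 20 min: 11:30–11:50, 12:10–12:50.
That's 2 windows.

2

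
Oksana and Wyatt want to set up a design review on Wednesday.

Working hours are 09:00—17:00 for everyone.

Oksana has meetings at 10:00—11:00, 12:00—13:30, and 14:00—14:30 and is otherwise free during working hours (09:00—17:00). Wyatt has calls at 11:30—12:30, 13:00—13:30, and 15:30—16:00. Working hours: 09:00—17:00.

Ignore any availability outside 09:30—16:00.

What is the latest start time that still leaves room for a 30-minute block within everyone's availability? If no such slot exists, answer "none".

15:00

Oksana free within 09:00–17:00: 09:00–10:00, 11:00–12:00, 13:30–14:00, 14:30–17:00.
Wyatt free within 09:00–17:00: 09:00–11:30, 12:30–13:00, 13:30–15:30, 16:00–17:00.
Oksana ∩ Wyatt: 09:00–10:00, 11:00–11:30, 13:30–14:00, 14:30–15:30, 16:00–17:00.
Restricted to 09:30–16:00: 09:30–10:00, 11:00–11:30, 13:30–14:00, 14:30–15:30.
Windows ≥ 30 min: 09:30–10:00, 11:00–11:30, 13:30–14:00, 14:30–15:30.
Latest start in the last window 14:30–15:30 is 15:30 − 30 min = 15:00.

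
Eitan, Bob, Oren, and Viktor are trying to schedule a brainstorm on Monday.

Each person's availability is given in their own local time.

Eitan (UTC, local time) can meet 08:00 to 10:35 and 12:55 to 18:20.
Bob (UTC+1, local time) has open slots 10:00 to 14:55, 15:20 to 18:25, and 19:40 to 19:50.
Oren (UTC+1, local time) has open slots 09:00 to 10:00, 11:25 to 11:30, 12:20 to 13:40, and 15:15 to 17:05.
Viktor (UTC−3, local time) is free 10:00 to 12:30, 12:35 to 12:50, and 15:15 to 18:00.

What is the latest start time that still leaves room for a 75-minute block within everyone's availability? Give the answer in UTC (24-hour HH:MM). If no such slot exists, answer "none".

none

Eitan → UTC: 08:00–10:35, 12:55–18:20.
Bob → UTC: 09:00–13:55, 14:20–17:25, 18:40–18:50.
Oren → UTC: 08:00–09:00, 10:25–10:30, 11:20–12:40, 14:15–16:05.
Viktor → UTC: 13:00–15:30, 15:35–15:50, 18:15–21:00.
Eitan ∩ Bob: 09:00–10:35, 12:55–13:55, 14:20–17:25.
Eitan ∩ Bob ∩ Oren: 10:25–10:30, 14:20–16:05.
Eitan ∩ Bob ∩ Oren ∩ Viktor: 14:20–15:30, 15:35–15:50.
Windows ≥ 75 min: (none).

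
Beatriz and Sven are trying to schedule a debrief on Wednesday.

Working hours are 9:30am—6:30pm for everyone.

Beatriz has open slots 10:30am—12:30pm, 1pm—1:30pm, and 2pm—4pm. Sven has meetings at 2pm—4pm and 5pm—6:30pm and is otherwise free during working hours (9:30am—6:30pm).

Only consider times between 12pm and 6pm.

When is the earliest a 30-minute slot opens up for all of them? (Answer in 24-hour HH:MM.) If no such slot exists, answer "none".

Sven free within 09:30–18:30: 09:30–14:00, 16:00–17:00.
Beatriz ∩ Sven: 10:30–12:30, 13:00–13:30.
Restricted to 12:00–18:00: 12:00–12:30, 13:00–13:30.
Windows ≥ 30 min: 12:00–12:30, 13:00–13:30.
Earliest such window starts at 12:00.

12:00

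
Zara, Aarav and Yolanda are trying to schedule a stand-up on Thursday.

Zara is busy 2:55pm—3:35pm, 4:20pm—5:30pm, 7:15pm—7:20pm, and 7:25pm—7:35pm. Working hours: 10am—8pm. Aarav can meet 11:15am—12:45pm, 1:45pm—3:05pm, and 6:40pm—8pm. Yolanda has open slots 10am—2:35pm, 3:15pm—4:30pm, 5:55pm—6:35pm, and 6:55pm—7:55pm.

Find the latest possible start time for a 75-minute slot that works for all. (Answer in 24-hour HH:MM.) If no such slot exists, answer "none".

Zara free within 10:00–20:00: 10:00–14:55, 15:35–16:20, 17:30–19:15, 19:20–19:25, 19:35–20:00.
Zara ∩ Aarav: 11:15–12:45, 13:45–14:55, 18:40–19:15, 19:20–19:25, 19:35–20:00.
Zara ∩ Aarav ∩ Yolanda: 11:15–12:45, 13:45–14:35, 18:55–19:15, 19:20–19:25, 19:35–19:55.
Windows ≥ 75 min: 11:15–12:45.
Latest start in the last window 11:15–12:45 is 12:45 − 75 min = 11:30.

11:30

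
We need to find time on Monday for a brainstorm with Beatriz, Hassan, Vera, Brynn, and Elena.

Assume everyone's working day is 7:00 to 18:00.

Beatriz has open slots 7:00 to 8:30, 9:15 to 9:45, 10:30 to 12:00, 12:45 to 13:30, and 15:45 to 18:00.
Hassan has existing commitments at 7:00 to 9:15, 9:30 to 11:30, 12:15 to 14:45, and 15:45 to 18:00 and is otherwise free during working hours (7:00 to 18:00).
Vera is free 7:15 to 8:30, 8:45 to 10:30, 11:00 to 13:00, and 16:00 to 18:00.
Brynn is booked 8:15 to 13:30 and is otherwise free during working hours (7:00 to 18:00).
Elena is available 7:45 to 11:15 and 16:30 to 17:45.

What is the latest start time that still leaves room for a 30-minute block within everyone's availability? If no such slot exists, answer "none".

none

Hassan free within 07:00–18:00: 09:15–09:30, 11:30–12:15, 14:45–15:45.
Brynn free within 07:00–18:00: 07:00–08:15, 13:30–18:00.
Beatriz ∩ Hassan: 09:15–09:30, 11:30–12:00.
Beatriz ∩ Hassan ∩ Vera: 09:15–09:30, 11:30–12:00.
Beatriz ∩ Hassan ∩ Vera ∩ Brynn: (none).
Beatriz ∩ Hassan ∩ Vera ∩ Brynn ∩ Elena: (none).
Windows ≥ 30 min: (none).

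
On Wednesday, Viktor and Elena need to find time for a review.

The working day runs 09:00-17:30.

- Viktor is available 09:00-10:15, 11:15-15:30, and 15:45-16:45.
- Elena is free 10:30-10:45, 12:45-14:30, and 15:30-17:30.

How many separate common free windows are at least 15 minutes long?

2

Viktor ∩ Elena: 12:45–14:30, 15:45–16:45.
Windows ≥ 15 min: 12:45–14:30, 15:45–16:45.
That's 2 windows.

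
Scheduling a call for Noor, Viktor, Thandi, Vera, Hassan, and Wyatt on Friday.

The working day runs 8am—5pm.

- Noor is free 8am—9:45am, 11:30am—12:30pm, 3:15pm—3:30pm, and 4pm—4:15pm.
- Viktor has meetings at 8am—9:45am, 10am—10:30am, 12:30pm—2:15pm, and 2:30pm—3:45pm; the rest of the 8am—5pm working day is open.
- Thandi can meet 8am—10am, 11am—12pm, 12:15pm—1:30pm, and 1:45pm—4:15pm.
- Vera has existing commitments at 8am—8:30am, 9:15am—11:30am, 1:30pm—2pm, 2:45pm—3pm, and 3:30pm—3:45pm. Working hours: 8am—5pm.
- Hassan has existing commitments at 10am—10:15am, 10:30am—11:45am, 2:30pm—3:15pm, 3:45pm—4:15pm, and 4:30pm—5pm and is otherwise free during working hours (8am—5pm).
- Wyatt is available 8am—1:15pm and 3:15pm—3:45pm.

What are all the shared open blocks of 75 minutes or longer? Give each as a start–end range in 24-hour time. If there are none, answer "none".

none

Viktor free within 08:00–17:00: 09:45–10:00, 10:30–12:30, 14:15–14:30, 15:45–17:00.
Vera free within 08:00–17:00: 08:30–09:15, 11:30–13:30, 14:00–14:45, 15:00–15:30, 15:45–17:00.
Hassan free within 08:00–17:00: 08:00–10:00, 10:15–10:30, 11:45–14:30, 15:15–15:45, 16:15–16:30.
Noor ∩ Viktor: 11:30–12:30, 16:00–16:15.
Noor ∩ Viktor ∩ Thandi: 11:30–12:00, 12:15–12:30, 16:00–16:15.
Noor ∩ Viktor ∩ Thandi ∩ Vera: 11:30–12:00, 12:15–12:30, 16:00–16:15.
Noor ∩ Viktor ∩ Thandi ∩ Vera ∩ Hassan: 11:45–12:00, 12:15–12:30.
Noor ∩ Viktor ∩ Thandi ∩ Vera ∩ Hassan ∩ Wyatt: 11:45–12:00, 12:15–12:30.
Windows ≥ 75 min: (none).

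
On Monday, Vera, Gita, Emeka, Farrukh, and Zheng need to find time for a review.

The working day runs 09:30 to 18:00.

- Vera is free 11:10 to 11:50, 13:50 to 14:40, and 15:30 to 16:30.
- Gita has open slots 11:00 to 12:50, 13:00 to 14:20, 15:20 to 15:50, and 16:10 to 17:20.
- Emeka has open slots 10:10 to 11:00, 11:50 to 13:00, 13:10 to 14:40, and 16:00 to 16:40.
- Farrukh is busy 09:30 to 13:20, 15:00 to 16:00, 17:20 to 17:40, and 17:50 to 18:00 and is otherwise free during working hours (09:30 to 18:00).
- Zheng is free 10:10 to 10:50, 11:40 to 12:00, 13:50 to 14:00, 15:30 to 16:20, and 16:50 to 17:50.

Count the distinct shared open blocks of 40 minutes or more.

0

Farrukh free within 09:30–18:00: 13:20–15:00, 16:00–17:20, 17:40–17:50.
Vera ∩ Gita: 11:10–11:50, 13:50–14:20, 15:30–15:50, 16:10–16:30.
Vera ∩ Gita ∩ Emeka: 13:50–14:20, 16:10–16:30.
Vera ∩ Gita ∩ Emeka ∩ Farrukh: 13:50–14:20, 16:10–16:30.
Vera ∩ Gita ∩ Emeka ∩ Farrukh ∩ Zheng: 13:50–14:00, 16:10–16:20.
Windows ≥ 40 min: (none).
That's 0 windows.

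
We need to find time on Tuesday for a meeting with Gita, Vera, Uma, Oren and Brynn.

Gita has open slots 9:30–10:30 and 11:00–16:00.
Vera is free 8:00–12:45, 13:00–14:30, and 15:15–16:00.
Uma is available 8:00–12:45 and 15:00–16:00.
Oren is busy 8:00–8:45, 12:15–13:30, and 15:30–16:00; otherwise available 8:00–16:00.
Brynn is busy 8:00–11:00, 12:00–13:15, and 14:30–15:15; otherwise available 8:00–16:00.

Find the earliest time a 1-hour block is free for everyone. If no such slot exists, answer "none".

11:00

Oren free within 08:00–16:00: 08:45–12:15, 13:30–15:30.
Brynn free within 08:00–16:00: 11:00–12:00, 13:15–14:30, 15:15–16:00.
Gita ∩ Vera: 09:30–10:30, 11:00–12:45, 13:00–14:30, 15:15–16:00.
Gita ∩ Vera ∩ Uma: 09:30–10:30, 11:00–12:45, 15:15–16:00.
Gita ∩ Vera ∩ Uma ∩ Oren: 09:30–10:30, 11:00–12:15, 15:15–15:30.
Gita ∩ Vera ∩ Uma ∩ Oren ∩ Brynn: 11:00–12:00, 15:15–15:30.
Windows ≥ 60 min: 11:00–12:00.
Earliest such window starts at 11:00.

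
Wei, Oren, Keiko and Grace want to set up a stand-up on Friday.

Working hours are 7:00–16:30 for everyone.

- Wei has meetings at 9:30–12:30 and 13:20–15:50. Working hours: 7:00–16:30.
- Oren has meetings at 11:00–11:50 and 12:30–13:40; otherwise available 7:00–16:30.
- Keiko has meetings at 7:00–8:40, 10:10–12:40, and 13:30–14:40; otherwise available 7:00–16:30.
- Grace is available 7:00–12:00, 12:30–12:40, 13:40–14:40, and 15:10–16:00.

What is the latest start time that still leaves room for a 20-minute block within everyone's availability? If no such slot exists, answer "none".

Wei free within 07:00–16:30: 07:00–09:30, 12:30–13:20, 15:50–16:30.
Oren free within 07:00–16:30: 07:00–11:00, 11:50–12:30, 13:40–16:30.
Keiko free within 07:00–16:30: 08:40–10:10, 12:40–13:30, 14:40–16:30.
Wei ∩ Oren: 07:00–09:30, 15:50–16:30.
Wei ∩ Oren ∩ Keiko: 08:40–09:30, 15:50–16:30.
Wei ∩ Oren ∩ Keiko ∩ Grace: 08:40–09:30, 15:50–16:00.
Windows ≥ 20 min: 08:40–09:30.
Latest start in the last window 08:40–09:30 is 09:30 − 20 min = 09:10.

09:10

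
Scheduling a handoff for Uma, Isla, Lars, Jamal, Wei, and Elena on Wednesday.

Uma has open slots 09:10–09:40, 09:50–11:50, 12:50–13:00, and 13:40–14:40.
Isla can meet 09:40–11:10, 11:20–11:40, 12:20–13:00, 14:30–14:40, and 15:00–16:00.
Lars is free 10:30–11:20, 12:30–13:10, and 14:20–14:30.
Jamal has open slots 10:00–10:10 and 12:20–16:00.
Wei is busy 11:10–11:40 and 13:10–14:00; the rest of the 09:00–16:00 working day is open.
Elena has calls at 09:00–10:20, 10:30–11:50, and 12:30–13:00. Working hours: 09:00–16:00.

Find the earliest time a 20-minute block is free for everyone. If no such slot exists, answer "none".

Wei free within 09:00–16:00: 09:00–11:10, 11:40–13:10, 14:00–16:00.
Elena free within 09:00–16:00: 10:20–10:30, 11:50–12:30, 13:00–16:00.
Uma ∩ Isla: 09:50–11:10, 11:20–11:40, 12:50–13:00, 14:30–14:40.
Uma ∩ Isla ∩ Lars: 10:30–11:10, 12:50–13:00.
Uma ∩ Isla ∩ Lars ∩ Jamal: 12:50–13:00.
Uma ∩ Isla ∩ Lars ∩ Jamal ∩ Wei: 12:50–13:00.
Uma ∩ Isla ∩ Lars ∩ Jamal ∩ Wei ∩ Elena: (none).
Windows ≥ 20 min: (none).

none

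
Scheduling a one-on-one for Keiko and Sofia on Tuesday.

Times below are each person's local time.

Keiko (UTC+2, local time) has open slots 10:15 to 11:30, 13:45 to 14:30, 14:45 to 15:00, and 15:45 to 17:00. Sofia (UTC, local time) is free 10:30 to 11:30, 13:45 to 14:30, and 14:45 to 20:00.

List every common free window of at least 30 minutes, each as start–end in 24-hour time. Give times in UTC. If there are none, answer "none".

13:45–14:30

Keiko → UTC: 08:15–09:30, 11:45–12:30, 12:45–13:00, 13:45–15:00.
Sofia → UTC: 10:30–11:30, 13:45–14:30, 14:45–20:00.
Keiko ∩ Sofia: 13:45–14:30, 14:45–15:00.
Windows ≥ 30 min: 13:45–14:30.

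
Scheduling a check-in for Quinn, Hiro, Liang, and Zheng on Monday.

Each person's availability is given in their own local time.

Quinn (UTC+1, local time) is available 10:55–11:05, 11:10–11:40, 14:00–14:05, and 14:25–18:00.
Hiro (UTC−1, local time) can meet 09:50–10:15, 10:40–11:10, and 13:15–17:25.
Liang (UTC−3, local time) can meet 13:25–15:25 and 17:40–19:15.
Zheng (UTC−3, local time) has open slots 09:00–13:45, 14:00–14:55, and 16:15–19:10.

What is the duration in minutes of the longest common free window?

Quinn → UTC: 09:55–10:05, 10:10–10:40, 13:00–13:05, 13:25–17:00.
Hiro → UTC: 10:50–11:15, 11:40–12:10, 14:15–18:25.
Liang → UTC: 16:25–18:25, 20:40–22:15.
Zheng → UTC: 12:00–16:45, 17:00–17:55, 19:15–22:10.
Quinn ∩ Hiro: 14:15–17:00.
Quinn ∩ Hiro ∩ Liang: 16:25–17:00.
Quinn ∩ Hiro ∩ Liang ∩ Zheng: 16:25–16:45.
Single common window of 20 minutes.

20 minutes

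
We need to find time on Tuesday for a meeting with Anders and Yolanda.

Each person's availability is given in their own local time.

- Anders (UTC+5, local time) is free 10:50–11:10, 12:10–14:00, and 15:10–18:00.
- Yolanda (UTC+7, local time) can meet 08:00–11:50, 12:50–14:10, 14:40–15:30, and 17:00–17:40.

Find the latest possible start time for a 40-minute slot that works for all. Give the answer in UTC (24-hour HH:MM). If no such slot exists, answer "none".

Anders → UTC: 05:50–06:10, 07:10–09:00, 10:10–13:00.
Yolanda → UTC: 01:00–04:50, 05:50–07:10, 07:40–08:30, 10:00–10:40.
Anders ∩ Yolanda: 05:50–06:10, 07:40–08:30, 10:10–10:40.
Windows ≥ 40 min: 07:40–08:30.
Latest start in the last window 07:40–08:30 is 08:30 − 40 min = 07:50.

07:50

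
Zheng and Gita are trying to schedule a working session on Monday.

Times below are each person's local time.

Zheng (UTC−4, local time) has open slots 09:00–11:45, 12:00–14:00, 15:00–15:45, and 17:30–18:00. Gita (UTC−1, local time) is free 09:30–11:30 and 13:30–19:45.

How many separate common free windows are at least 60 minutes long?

2

Zheng → UTC: 13:00–15:45, 16:00–18:00, 19:00–19:45, 21:30–22:00.
Gita → UTC: 10:30–12:30, 14:30–20:45.
Zheng ∩ Gita: 14:30–15:45, 16:00–18:00, 19:00–19:45.
Windows ≥ 60 min: 14:30–15:45, 16:00–18:00.
That's 2 windows.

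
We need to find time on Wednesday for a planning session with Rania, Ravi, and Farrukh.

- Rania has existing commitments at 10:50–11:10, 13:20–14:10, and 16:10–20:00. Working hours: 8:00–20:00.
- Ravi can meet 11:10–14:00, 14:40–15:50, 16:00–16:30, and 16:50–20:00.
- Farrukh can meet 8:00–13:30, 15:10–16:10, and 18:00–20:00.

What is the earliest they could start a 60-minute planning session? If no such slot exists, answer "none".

11:10

Rania free within 08:00–20:00: 08:00–10:50, 11:10–13:20, 14:10–16:10.
Rania ∩ Ravi: 11:10–13:20, 14:40–15:50, 16:00–16:10.
Rania ∩ Ravi ∩ Farrukh: 11:10–13:20, 15:10–15:50, 16:00–16:10.
Windows ≥ 60 min: 11:10–13:20.
Earliest such window starts at 11:10.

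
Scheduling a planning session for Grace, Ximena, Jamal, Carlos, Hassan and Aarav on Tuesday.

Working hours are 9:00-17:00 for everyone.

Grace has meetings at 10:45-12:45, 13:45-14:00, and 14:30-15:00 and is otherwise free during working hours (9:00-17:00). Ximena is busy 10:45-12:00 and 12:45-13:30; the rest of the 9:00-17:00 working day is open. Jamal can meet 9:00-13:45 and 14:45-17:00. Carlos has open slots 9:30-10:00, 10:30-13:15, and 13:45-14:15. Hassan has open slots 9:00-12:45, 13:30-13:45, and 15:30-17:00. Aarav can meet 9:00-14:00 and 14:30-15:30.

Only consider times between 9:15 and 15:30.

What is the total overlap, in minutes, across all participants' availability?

45 minutes

Grace free within 09:00–17:00: 09:00–10:45, 12:45–13:45, 14:00–14:30, 15:00–17:00.
Ximena free within 09:00–17:00: 09:00–10:45, 12:00–12:45, 13:30–17:00.
Grace ∩ Ximena: 09:00–10:45, 13:30–13:45, 14:00–14:30, 15:00–17:00.
Grace ∩ Ximena ∩ Jamal: 09:00–10:45, 13:30–13:45, 15:00–17:00.
Grace ∩ Ximena ∩ Jamal ∩ Carlos: 09:30–10:00, 10:30–10:45.
Grace ∩ Ximena ∩ Jamal ∩ Carlos ∩ Hassan: 09:30–10:00, 10:30–10:45.
Grace ∩ Ximena ∩ Jamal ∩ Carlos ∩ Hassan ∩ Aarav: 09:30–10:00, 10:30–10:45.
Restricted to 09:15–15:30: 09:30–10:00, 10:30–10:45.
Total common minutes: 30 + 15 = 45.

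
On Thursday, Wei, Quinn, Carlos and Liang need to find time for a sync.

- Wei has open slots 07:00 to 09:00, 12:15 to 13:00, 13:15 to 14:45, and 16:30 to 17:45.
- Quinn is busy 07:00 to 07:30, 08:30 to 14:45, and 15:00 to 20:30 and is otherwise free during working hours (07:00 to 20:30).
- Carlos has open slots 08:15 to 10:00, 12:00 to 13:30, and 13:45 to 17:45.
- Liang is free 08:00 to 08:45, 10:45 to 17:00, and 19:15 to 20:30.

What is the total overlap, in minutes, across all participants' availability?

15 minutes

Quinn free within 07:00–20:30: 07:30–08:30, 14:45–15:00.
Wei ∩ Quinn: 07:30–08:30.
Wei ∩ Quinn ∩ Carlos: 08:15–08:30.
Wei ∩ Quinn ∩ Carlos ∩ Liang: 08:15–08:30.
Total common minutes: 15.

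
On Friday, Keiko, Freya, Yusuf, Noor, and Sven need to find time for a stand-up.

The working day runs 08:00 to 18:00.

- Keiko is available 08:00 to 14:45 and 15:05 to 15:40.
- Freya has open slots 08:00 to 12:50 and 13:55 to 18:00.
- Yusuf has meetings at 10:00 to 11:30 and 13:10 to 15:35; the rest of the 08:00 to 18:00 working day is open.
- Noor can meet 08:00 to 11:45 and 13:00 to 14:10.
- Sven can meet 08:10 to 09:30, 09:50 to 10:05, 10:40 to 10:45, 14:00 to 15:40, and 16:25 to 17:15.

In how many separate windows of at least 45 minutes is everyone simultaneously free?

1

Yusuf free within 08:00–18:00: 08:00–10:00, 11:30–13:10, 15:35–18:00.
Keiko ∩ Freya: 08:00–12:50, 13:55–14:45, 15:05–15:40.
Keiko ∩ Freya ∩ Yusuf: 08:00–10:00, 11:30–12:50, 15:35–15:40.
Keiko ∩ Freya ∩ Yusuf ∩ Noor: 08:00–10:00, 11:30–11:45.
Keiko ∩ Freya ∩ Yusuf ∩ Noor ∩ Sven: 08:10–09:30, 09:50–10:00.
Windows ≥ 45 min: 08:10–09:30.
That's 1 window.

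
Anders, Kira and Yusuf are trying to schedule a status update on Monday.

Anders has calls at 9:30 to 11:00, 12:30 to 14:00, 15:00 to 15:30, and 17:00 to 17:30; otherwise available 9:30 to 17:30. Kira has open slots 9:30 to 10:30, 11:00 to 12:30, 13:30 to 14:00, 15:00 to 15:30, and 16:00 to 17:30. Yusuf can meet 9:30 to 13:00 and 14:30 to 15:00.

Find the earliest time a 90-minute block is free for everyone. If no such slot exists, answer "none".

11:00

Anders free within 09:30–17:30: 11:00–12:30, 14:00–15:00, 15:30–17:00.
Anders ∩ Kira: 11:00–12:30, 16:00–17:00.
Anders ∩ Kira ∩ Yusuf: 11:00–12:30.
Windows ≥ 90 min: 11:00–12:30.
Earliest such window starts at 11:00.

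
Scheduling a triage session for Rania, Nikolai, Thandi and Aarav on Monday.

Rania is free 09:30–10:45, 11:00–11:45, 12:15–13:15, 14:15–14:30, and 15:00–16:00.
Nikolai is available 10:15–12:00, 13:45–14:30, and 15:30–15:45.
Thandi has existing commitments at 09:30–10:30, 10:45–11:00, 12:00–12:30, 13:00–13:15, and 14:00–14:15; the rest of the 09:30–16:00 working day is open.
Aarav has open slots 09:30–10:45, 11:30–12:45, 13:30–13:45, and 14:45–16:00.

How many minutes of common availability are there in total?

45 minutes

Thandi free within 09:30–16:00: 10:30–10:45, 11:00–12:00, 12:30–13:00, 13:15–14:00, 14:15–16:00.
Rania ∩ Nikolai: 10:15–10:45, 11:00–11:45, 14:15–14:30, 15:30–15:45.
Rania ∩ Nikolai ∩ Thandi: 10:30–10:45, 11:00–11:45, 14:15–14:30, 15:30–15:45.
Rania ∩ Nikolai ∩ Thandi ∩ Aarav: 10:30–10:45, 11:30–11:45, 15:30–15:45.
Total common minutes: 15 + 15 + 15 = 45.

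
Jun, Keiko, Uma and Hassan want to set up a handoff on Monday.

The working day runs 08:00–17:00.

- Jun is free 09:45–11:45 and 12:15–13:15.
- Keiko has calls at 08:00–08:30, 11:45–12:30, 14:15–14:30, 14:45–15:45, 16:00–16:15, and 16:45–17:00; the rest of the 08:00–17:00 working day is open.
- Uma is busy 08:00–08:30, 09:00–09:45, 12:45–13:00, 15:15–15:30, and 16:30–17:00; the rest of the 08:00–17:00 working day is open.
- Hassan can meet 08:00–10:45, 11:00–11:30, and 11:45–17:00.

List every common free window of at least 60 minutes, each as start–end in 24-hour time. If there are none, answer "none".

09:45–10:45

Keiko free within 08:00–17:00: 08:30–11:45, 12:30–14:15, 14:30–14:45, 15:45–16:00, 16:15–16:45.
Uma free within 08:00–17:00: 08:30–09:00, 09:45–12:45, 13:00–15:15, 15:30–16:30.
Jun ∩ Keiko: 09:45–11:45, 12:30–13:15.
Jun ∩ Keiko ∩ Uma: 09:45–11:45, 12:30–12:45, 13:00–13:15.
Jun ∩ Keiko ∩ Uma ∩ Hassan: 09:45–10:45, 11:00–11:30, 12:30–12:45, 13:00–13:15.
Windows ≥ 60 min: 09:45–10:45.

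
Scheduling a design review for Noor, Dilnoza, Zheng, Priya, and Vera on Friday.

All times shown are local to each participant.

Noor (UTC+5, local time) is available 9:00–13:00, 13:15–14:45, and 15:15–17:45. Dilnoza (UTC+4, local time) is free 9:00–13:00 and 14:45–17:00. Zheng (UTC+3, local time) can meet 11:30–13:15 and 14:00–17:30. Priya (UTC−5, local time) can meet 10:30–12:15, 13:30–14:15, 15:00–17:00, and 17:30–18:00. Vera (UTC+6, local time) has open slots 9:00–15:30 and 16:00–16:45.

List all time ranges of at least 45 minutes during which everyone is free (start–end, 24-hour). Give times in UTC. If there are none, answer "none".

none

Noor → UTC: 04:00–08:00, 08:15–09:45, 10:15–12:45.
Dilnoza → UTC: 05:00–09:00, 10:45–13:00.
Zheng → UTC: 08:30–10:15, 11:00–14:30.
Priya → UTC: 15:30–17:15, 18:30–19:15, 20:00–22:00, 22:30–23:00.
Vera → UTC: 03:00–09:30, 10:00–10:45.
Noor ∩ Dilnoza: 05:00–08:00, 08:15–09:00, 10:45–12:45.
Noor ∩ Dilnoza ∩ Zheng: 08:30–09:00, 11:00–12:45.
Noor ∩ Dilnoza ∩ Zheng ∩ Priya: (none).
Noor ∩ Dilnoza ∩ Zheng ∩ Priya ∩ Vera: (none).
Windows ≥ 45 min: (none).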